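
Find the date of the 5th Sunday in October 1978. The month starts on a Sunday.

October 29, 1978

October 1978 begins on a Sunday, so the first Sunday is October 1.
The 5th Sunday is 4 weeks later: 1 + 28 = 29.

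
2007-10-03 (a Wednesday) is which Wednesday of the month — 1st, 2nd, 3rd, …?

Day 3 falls in week ⌈3/7⌉ of the month.
Days 1–7 hold the 1st Wednesday, 8–14 the 2nd, 15–21 the 3rd, 22–28 the 4th, 29–31 the 5th.
3 is in the range for the 1st.

1st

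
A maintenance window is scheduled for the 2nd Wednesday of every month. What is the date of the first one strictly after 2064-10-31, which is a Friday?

2064-11-12

October 2064 starts on a Wednesday; its first Wednesday is the 1st, so the 2nd Wednesday is the 8th — 2064-10-08.
That is not after 2064-10-31, so look at November 2064.
November 2064 starts on a Saturday; its first Wednesday is the 5th, so the 2nd Wednesday is the 12th — 2064-11-12.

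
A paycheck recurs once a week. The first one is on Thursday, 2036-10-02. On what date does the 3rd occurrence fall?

2036-10-16

The 3rd occurrence is 2 intervals after the first: 2 × 7 = 14 days after 2036-10-02.
14 days later is 2036-10-16.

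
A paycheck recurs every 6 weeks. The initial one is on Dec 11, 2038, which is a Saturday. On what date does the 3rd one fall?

The 3rd occurrence is 2 intervals after the first: 2 × 42 = 84 days after Dec 11, 2038.
Dec has 31 days — 20 days to the end of Dec leaves 64.
Jan has 31 days (33 left).
Feb has 28 days (5 left).
5 days into Mar → Mar 5, 2039.

Mar 5, 2039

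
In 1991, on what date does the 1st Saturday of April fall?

April 1991 begins on a Monday, so the first Saturday is April 6 (5 days later).

1991-04-06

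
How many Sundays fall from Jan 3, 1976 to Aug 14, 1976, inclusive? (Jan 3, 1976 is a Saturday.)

32

Jan 3, 1976 is a Saturday; the first Sunday on or after it is Jan 4, 1976 (1 day later).
From Jan 4, 1976 to Aug 14, 1976: 27 + 29 + 31 + 30 + 31 + 30 + 31 + 14 = 223 days (rest of Jan, Feb, Mar, Apr, May, Jun, Jul, Aug).
223 ÷ 7 = 31 full weeks with remainder 6, so 31 more Sundays after the first → 32.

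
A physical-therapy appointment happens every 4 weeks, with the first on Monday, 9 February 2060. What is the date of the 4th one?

The 4th occurrence is 3 intervals after the first: 3 × 28 = 84 days after 9 February 2060.
February has 29 days — 20 days to the end of February leaves 64.
March has 31 days (33 left).
April has 30 days (3 left).
3 days into May → 3 May 2060.

3 May 2060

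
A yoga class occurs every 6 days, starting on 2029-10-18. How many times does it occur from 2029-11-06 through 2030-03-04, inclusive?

19

Occurrences land 6·i days after 2029-10-18 for i = 0, 1, 2, …
2029-11-06 is 19 days after the start; 19 ÷ 6 = 3 remainder 1; since the remainder is 1, round up to i = 4. First occurrence in the window: #5 on 2029-11-11 (4×6 = 24 days in).
2030-03-04 is 137 days after the start; 137 ÷ 6 = 22 remainder 5. Last occurrence in the window: #23 on 2030-02-27.
Occurrences #5 through #23: 19 in total.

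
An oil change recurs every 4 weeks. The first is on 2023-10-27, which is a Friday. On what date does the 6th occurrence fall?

2024-03-15

The 6th occurrence is 5 intervals after the first: 5 × 28 = 140 days after 2023-10-27.
October has 31 days — 4 days to the end of October leaves 136.
November has 30 days (106 left).
December has 31 days (75 left).
January has 31 days (44 left).
February has 29 days (15 left).
15 days into March → 2024-03-15.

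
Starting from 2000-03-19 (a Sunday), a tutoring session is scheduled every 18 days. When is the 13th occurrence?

2000-10-21

The 13th occurrence is 12 intervals after the first: 12 × 18 = 216 days after 2000-03-19.
March has 31 days — 12 days to the end of March leaves 204.
April has 30 days (174 left).
May has 31 days (143 left).
June has 30 days (113 left).
July has 31 days (82 left).
August has 31 days (51 left).
September has 30 days (21 left).
21 days into October → 2000-10-21.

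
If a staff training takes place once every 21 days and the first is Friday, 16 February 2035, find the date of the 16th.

The 16th occurrence is 15 intervals after the first: 15 × 21 = 315 days after 16 February 2035.
February has 28 days — 12 days to the end of February leaves 303.
March has 31 days (272 left).
April has 30 days (242 left).
May has 31 days (211 left).
June has 30 days (181 left).
July has 31 days (150 left).
August has 31 days (119 left).
September has 30 days (89 left).
October has 31 days (58 left).
November has 30 days (28 left).
28 days into December → 28 December 2035.

28 December 2035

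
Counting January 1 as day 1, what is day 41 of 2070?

January has 31 days (41 − 31 = 10 remain).
10 into February → February 10.

10 February 2070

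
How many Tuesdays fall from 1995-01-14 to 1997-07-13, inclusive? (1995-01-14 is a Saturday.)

130

1995-01-14 is a Saturday; the first Tuesday on or after it is 1995-01-17 (3 days later).
From 1995-01-17 to 1997-07-13: 348 + 366 + 194 = 908 days (rest of 1995, 1996, to 1997-07-13 in 1997).
908 ÷ 7 = 129 full weeks with remainder 5, so 129 more Tuesdays after the first → 130.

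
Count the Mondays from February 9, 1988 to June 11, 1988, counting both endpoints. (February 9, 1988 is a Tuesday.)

February 9, 1988 is a Tuesday; the first Monday on or after it is February 15, 1988 (6 days later).
From February 15, 1988 to June 11, 1988: 14 + 31 + 30 + 31 + 11 = 117 days (rest of February, March, April, May, June).
117 ÷ 7 = 16 full weeks with remainder 5, so 16 more Mondays after the first → 17.

17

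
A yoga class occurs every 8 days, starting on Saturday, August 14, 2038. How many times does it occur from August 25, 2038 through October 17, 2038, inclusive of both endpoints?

7

Occurrences land 8·i days after August 14, 2038 for i = 0, 1, 2, …
August 25, 2038 is 11 days after the start; 11 ÷ 8 = 1 remainder 3; since the remainder is 3, round up to i = 2. First occurrence in the window: #3 on August 30, 2038 (2×8 = 16 days in).
October 17, 2038 is 64 days after the start; 64 ÷ 8 = 8 remainder 0. Last occurrence in the window: #9 on October 17, 2038.
Occurrences #3 through #9: 7 in total.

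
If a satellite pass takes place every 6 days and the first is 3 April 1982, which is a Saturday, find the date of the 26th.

The 26th occurrence is 25 intervals after the first: 25 × 6 = 150 days after 3 April 1982.
April has 30 days — 27 days to the end of April leaves 123.
May has 31 days (92 left).
June has 30 days (62 left).
July has 31 days (31 left).
31 days into August → 31 August 1982.

31 August 1982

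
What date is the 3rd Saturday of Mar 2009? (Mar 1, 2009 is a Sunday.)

Mar 21, 2009

Mar 2009 begins on a Sunday, so the first Saturday is Mar 7 (6 days later).
The 3rd Saturday is 2 weeks later: 7 + 14 = 21.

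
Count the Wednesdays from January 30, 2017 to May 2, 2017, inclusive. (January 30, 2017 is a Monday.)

January 30, 2017 is a Monday; the first Wednesday on or after it is February 1, 2017 (2 days later).
From February 1, 2017 to May 2, 2017: 27 + 31 + 30 + 2 = 90 days (rest of February, March, April, May).
90 ÷ 7 = 12 full weeks with remainder 6, so 12 more Wednesdays after the first → 13.

13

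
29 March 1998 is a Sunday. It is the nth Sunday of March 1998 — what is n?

Day 29 falls in week ⌈29/7⌉ of the month.
Days 1–7 hold the 1st Sunday, 8–14 the 2nd, 15–21 the 3rd, 22–28 the 4th, 29–31 the 5th.
29 is in the range for the 5th.

5th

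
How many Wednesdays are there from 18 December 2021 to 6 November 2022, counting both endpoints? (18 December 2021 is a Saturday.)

46

18 December 2021 is a Saturday; the first Wednesday on or after it is 22 December 2021 (4 days later).
From 22 December 2021 to 6 November 2022: 9 + 310 = 319 days (rest of 2021, to 6 November 2022 in 2022).
319 ÷ 7 = 45 full weeks with remainder 4, so 45 more Wednesdays after the first → 46.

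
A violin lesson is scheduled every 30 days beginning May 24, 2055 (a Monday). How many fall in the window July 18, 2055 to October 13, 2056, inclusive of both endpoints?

Occurrences land 30·i days after May 24, 2055 for i = 0, 1, 2, …
July 18, 2055 is 55 days after the start; 55 ÷ 30 = 1 remainder 25; since the remainder is 25, round up to i = 2. First occurrence in the window: #3 on July 23, 2055 (2×30 = 60 days in).
October 13, 2056 is 508 days after the start; 508 ÷ 30 = 16 remainder 28. Last occurrence in the window: #17 on September 15, 2056.
Occurrences #3 through #17: 15 in total.

15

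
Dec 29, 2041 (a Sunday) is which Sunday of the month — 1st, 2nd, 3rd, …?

5th

Day 29 falls in week ⌈29/7⌉ of the month.
Days 1–7 hold the 1st Sunday, 8–14 the 2nd, 15–21 the 3rd, 22–28 the 4th, 29–31 the 5th.
29 is in the range for the 5th.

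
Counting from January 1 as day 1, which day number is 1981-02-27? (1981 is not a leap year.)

Days in months before February: 31 = 31.
Plus 27 days into February → day 58.

58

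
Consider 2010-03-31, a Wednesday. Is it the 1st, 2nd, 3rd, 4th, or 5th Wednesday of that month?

5th

Day 31 falls in week ⌈31/7⌉ of the month.
Days 1–7 hold the 1st Wednesday, 8–14 the 2nd, 15–21 the 3rd, 22–28 the 4th, 29–31 the 5th.
31 is in the range for the 5th.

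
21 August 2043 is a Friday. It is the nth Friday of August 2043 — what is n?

3rd

Day 21 falls in week ⌈21/7⌉ of the month.
Days 1–7 hold the 1st Friday, 8–14 the 2nd, 15–21 the 3rd, 22–28 the 4th, 29–31 the 5th.
21 is in the range for the 3rd.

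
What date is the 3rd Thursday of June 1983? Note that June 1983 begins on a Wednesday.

16 June 1983

June 1983 begins on a Wednesday, so the first Thursday is June 2 (1 day later).
The 3rd Thursday is 2 weeks later: 2 + 14 = 16.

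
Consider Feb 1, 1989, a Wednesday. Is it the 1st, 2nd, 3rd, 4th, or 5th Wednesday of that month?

Day 1 falls in week ⌈1/7⌉ of the month.
Days 1–7 hold the 1st Wednesday, 8–14 the 2nd, 15–21 the 3rd, 22–28 the 4th, 29–31 the 5th.
1 is in the range for the 1st.

1st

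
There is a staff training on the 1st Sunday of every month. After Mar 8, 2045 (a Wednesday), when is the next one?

Mar 2045 starts on a Wednesday, so its 1st Sunday is Mar 5, 2045 (4 days in).
That is not after Mar 8, 2045, so look at Apr 2045.
Apr 2045 starts on a Saturday, so its 1st Sunday is Apr 2, 2045 (1 day in).

Apr 2, 2045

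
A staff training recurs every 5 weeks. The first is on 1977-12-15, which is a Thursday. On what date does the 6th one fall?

1978-06-08

The 6th occurrence is 5 intervals after the first: 5 × 35 = 175 days after 1977-12-15.
December has 31 days — 16 days to the end of December leaves 159.
January has 31 days (128 left).
February has 28 days (100 left).
March has 31 days (69 left).
April has 30 days (39 left).
May has 31 days (8 left).
8 days into June → 1978-06-08.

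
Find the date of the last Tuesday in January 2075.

The first Tuesday of January 2075 is January 1.
January 2075 has 31 days. Adding weeks: 1, 8, 15, 22, 29 — the last one ≤ 31 is the 29th.

January 29, 2075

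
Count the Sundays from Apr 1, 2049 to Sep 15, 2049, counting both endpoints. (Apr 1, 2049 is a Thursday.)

Apr 1, 2049 is a Thursday; the first Sunday on or after it is Apr 4, 2049 (3 days later).
From Apr 4, 2049 to Sep 15, 2049: 26 + 31 + 30 + 31 + 31 + 15 = 164 days (rest of Apr, May, Jun, Jul, Aug, Sep).
164 ÷ 7 = 23 full weeks with remainder 3, so 23 more Sundays after the first → 24.

24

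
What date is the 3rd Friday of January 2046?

January 19, 2046

January 2046 begins on a Monday, so the first Friday is January 5 (4 days later).
The 3rd Friday is 2 weeks later: 5 + 14 = 19.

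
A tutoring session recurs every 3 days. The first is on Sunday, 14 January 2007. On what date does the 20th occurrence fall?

The 20th occurrence is 19 intervals after the first: 19 × 3 = 57 days after 14 January 2007.
January has 31 days — 17 days to the end of January leaves 40.
February has 28 days (12 left).
12 days into March → 12 March 2007.

12 March 2007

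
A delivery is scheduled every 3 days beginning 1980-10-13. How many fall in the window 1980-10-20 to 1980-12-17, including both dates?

Occurrences land 3·i days after 1980-10-13 for i = 0, 1, 2, …
1980-10-20 is 7 days after the start; 7 ÷ 3 = 2 remainder 1; since the remainder is 1, round up to i = 3. First occurrence in the window: #4 on 1980-10-22 (3×3 = 9 days in).
1980-12-17 is 65 days after the start; 65 ÷ 3 = 21 remainder 2. Last occurrence in the window: #22 on 1980-12-15.
Occurrences #4 through #22: 19 in total.

19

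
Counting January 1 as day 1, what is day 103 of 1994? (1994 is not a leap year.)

1994-04-13

January has 31 days (103 − 31 = 72 remain).
February has 28 days (72 − 28 = 44 remain).
March has 31 days (44 − 31 = 13 remain).
13 into April → April 13.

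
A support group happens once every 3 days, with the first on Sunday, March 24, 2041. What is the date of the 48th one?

August 12, 2041

The 48th occurrence is 47 intervals after the first: 47 × 3 = 141 days after March 24, 2041.
March has 31 days — 7 days to the end of March leaves 134.
April has 30 days (104 left).
May has 31 days (73 left).
June has 30 days (43 left).
July has 31 days (12 left).
12 days into August → August 12, 2041.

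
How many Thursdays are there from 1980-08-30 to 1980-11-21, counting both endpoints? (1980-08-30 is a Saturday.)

1980-08-30 is a Saturday; the first Thursday on or after it is 1980-09-04 (5 days later).
From 1980-09-04 to 1980-11-21: 26 + 31 + 21 = 78 days (rest of September, October, November).
78 ÷ 7 = 11 full weeks with remainder 1, so 11 more Thursdays after the first → 12.

12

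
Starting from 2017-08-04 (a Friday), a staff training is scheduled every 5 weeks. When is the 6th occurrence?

2018-01-26

The 6th occurrence is 5 intervals after the first: 5 × 35 = 175 days after 2017-08-04.
August has 31 days — 27 days to the end of August leaves 148.
September has 30 days (118 left).
October has 31 days (87 left).
November has 30 days (57 left).
December has 31 days (26 left).
26 days into January → 2018-01-26.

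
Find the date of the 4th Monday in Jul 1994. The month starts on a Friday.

Jul 1994 begins on a Friday, so the first Monday is Jul 4 (3 days later).
The 4th Monday is 3 weeks later: 4 + 21 = 25.

Jul 25, 1994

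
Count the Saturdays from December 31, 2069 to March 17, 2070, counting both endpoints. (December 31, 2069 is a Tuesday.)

11

December 31, 2069 is a Tuesday; the first Saturday on or after it is January 4, 2070 (4 days later).
From January 4, 2070 to March 17, 2070: 27 + 28 + 17 = 72 days (rest of January, February, March).
72 ÷ 7 = 10 full weeks with remainder 2, so 10 more Saturdays after the first → 11.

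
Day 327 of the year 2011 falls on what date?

January has 31 days (327 − 31 = 296 remain).
February has 28 days (296 − 28 = 268 remain).
March has 31 days (268 − 31 = 237 remain).
April has 30 days (237 − 30 = 207 remain).
May has 31 days (207 − 31 = 176 remain).
June has 30 days (176 − 30 = 146 remain).
July has 31 days (146 − 31 = 115 remain).
August has 31 days (115 − 31 = 84 remain).
September has 30 days (84 − 30 = 54 remain).
October has 31 days (54 − 31 = 23 remain).
23 into November → November 23.

23 November 2011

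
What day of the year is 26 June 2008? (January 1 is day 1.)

Days in months before June: 31 + 29 + 31 + 30 + 31 = 152.
Plus 26 days into June → day 178.

178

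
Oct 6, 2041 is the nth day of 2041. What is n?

Days in months before Oct: 31 + 28 + 31 + 30 + 31 + 30 + 31 + 31 + 30 = 273.
Plus 6 days into Oct → day 279.

279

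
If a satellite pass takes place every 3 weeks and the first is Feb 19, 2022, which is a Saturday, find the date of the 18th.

The 18th occurrence is 17 intervals after the first: 17 × 21 = 357 days after Feb 19, 2022.
Feb has 28 days — 9 days to the end of Feb leaves 348.
Mar has 31 days (317 left).
Apr has 30 days (287 left).
May has 31 days (256 left).
Jun has 30 days (226 left).
Jul has 31 days (195 left).
Aug has 31 days (164 left).
Sep has 30 days (134 left).
Oct has 31 days (103 left).
Nov has 30 days (73 left).
Dec has 31 days (42 left).
Jan has 31 days (11 left).
11 days into Feb → Feb 11, 2023.

Feb 11, 2023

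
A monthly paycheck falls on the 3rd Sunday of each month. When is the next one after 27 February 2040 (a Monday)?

February 2040 starts on a Wednesday; its first Sunday is the 5th, so the 3rd Sunday is the 19th — 19 February 2040.
That is not after 27 February 2040, so look at March 2040.
March 2040 starts on a Thursday; its first Sunday is the 4th, so the 3rd Sunday is the 18th — 18 March 2040.

18 March 2040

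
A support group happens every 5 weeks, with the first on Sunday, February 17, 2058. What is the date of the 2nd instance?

The 2nd occurrence is 1 interval after the first: 1 × 35 = 35 days after February 17, 2058.
February has 28 days — 11 days to the end of February leaves 24.
24 days into March → March 24, 2058.

March 24, 2058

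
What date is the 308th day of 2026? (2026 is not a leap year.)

November 4, 2026

January has 31 days (308 − 31 = 277 remain).
February has 28 days (277 − 28 = 249 remain).
March has 31 days (249 − 31 = 218 remain).
April has 30 days (218 − 30 = 188 remain).
May has 31 days (188 − 31 = 157 remain).
June has 30 days (157 − 30 = 127 remain).
July has 31 days (127 − 31 = 96 remain).
August has 31 days (96 − 31 = 65 remain).
September has 30 days (65 − 30 = 35 remain).
October has 31 days (35 − 31 = 4 remain).
4 into November → November 4.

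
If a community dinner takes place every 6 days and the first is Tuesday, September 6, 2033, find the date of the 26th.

The 26th occurrence is 25 intervals after the first: 25 × 6 = 150 days after September 6, 2033.
September has 30 days — 24 days to the end of September leaves 126.
October has 31 days (95 left).
November has 30 days (65 left).
December has 31 days (34 left).
January has 31 days (3 left).
3 days into February → February 3, 2034.

February 3, 2034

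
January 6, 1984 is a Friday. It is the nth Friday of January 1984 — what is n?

Day 6 falls in week ⌈6/7⌉ of the month.
Days 1–7 hold the 1st Friday, 8–14 the 2nd, 15–21 the 3rd, 22–28 the 4th, 29–31 the 5th.
6 is in the range for the 1st.

1st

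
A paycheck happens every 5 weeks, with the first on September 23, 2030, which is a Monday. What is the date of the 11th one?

September 8, 2031

The 11th occurrence is 10 intervals after the first: 10 × 35 = 350 days after September 23, 2030.
September has 30 days — 7 days to the end of September leaves 343.
October has 31 days (312 left).
November has 30 days (282 left).
December has 31 days (251 left).
January has 31 days (220 left).
February has 28 days (192 left).
March has 31 days (161 left).
April has 30 days (131 left).
May has 31 days (100 left).
June has 30 days (70 left).
July has 31 days (39 left).
August has 31 days (8 left).
8 days into September → September 8, 2031.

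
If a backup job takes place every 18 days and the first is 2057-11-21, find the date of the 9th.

2058-04-14

The 9th occurrence is 8 intervals after the first: 8 × 18 = 144 days after 2057-11-21.
November has 30 days — 9 days to the end of November leaves 135.
December has 31 days (104 left).
January has 31 days (73 left).
February has 28 days (45 left).
March has 31 days (14 left).
14 days into April → 2058-04-14.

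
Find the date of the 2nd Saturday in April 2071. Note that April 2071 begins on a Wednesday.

11 April 2071

April 2071 begins on a Wednesday, so the first Saturday is April 4 (3 days later).
The 2nd Saturday is 1 weeks later: 4 + 7 = 11.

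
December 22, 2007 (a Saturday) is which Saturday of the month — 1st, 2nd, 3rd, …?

Day 22 falls in week ⌈22/7⌉ of the month.
Days 1–7 hold the 1st Saturday, 8–14 the 2nd, 15–21 the 3rd, 22–28 the 4th, 29–31 the 5th.
22 is in the range for the 4th.

4th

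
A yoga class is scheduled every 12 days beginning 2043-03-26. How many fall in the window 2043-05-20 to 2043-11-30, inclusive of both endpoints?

Occurrences land 12·i days after 2043-03-26 for i = 0, 1, 2, …
2043-05-20 is 55 days after the start; 55 ÷ 12 = 4 remainder 7; since the remainder is 7, round up to i = 5. First occurrence in the window: #6 on 2043-05-25 (5×12 = 60 days in).
2043-11-30 is 249 days after the start; 249 ÷ 12 = 20 remainder 9. Last occurrence in the window: #21 on 2043-11-21.
Occurrences #6 through #21: 16 in total.

16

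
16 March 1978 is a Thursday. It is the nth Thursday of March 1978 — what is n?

3rd

Day 16 falls in week ⌈16/7⌉ of the month.
Days 1–7 hold the 1st Thursday, 8–14 the 2nd, 15–21 the 3rd, 22–28 the 4th, 29–31 the 5th.
16 is in the range for the 3rd.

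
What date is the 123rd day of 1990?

3 May 1990

January has 31 days (123 − 31 = 92 remain).
February has 28 days (92 − 28 = 64 remain).
March has 31 days (64 − 31 = 33 remain).
April has 30 days (33 − 30 = 3 remain).
3 into May → May 3.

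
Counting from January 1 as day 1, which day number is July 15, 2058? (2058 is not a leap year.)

196

Days in months before July: 31 + 28 + 31 + 30 + 31 + 30 = 181.
Plus 15 days into July → day 196.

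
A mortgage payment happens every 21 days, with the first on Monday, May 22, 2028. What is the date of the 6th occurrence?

Sep 4, 2028

The 6th occurrence is 5 intervals after the first: 5 × 21 = 105 days after May 22, 2028.
May has 31 days — 9 days to the end of May leaves 96.
Jun has 30 days (66 left).
Jul has 31 days (35 left).
Aug has 31 days (4 left).
4 days into Sep → Sep 4, 2028.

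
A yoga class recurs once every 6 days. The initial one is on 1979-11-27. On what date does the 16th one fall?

1980-02-25

The 16th occurrence is 15 intervals after the first: 15 × 6 = 90 days after 1979-11-27.
November has 30 days — 3 days to the end of November leaves 87.
December has 31 days (56 left).
January has 31 days (25 left).
25 days into February → 1980-02-25.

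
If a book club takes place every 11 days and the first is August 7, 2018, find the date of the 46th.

December 15, 2019

The 46th occurrence is 45 intervals after the first: 45 × 11 = 495 days after August 7, 2018.
August has 31 days — 24 days to the end of August leaves 471.
From end of August to end of 2018 is 122 days (349 left).
January has 31 days (318 left).
February has 28 days (290 left).
March has 31 days (259 left).
April has 30 days (229 left).
May has 31 days (198 left).
June has 30 days (168 left).
July has 31 days (137 left).
August has 31 days (106 left).
September has 30 days (76 left).
October has 31 days (45 left).
November has 30 days (15 left).
15 days into December → December 15, 2019.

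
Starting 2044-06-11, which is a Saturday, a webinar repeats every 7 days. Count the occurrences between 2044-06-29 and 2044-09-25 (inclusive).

13

Occurrences land 7·i days after 2044-06-11 for i = 0, 1, 2, …
2044-06-29 is 18 days after the start; 18 ÷ 7 = 2 remainder 4; since the remainder is 4, round up to i = 3. First occurrence in the window: #4 on 2044-07-02 (3×7 = 21 days in).
2044-09-25 is 106 days after the start; 106 ÷ 7 = 15 remainder 1. Last occurrence in the window: #16 on 2044-09-24.
Occurrences #4 through #16: 13 in total.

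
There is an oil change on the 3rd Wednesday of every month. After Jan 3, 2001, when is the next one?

Jan 17, 2001

Jan 2001 starts on a Monday; its first Wednesday is the 3rd, so the 3rd Wednesday is the 17th — Jan 17, 2001.
Jan 17, 2001 is after Jan 3, 2001, so that is the next one.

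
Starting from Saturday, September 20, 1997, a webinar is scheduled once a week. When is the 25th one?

The 25th occurrence is 24 intervals after the first: 24 × 7 = 168 days after September 20, 1997.
September has 30 days — 10 days to the end of September leaves 158.
October has 31 days (127 left).
November has 30 days (97 left).
December has 31 days (66 left).
January has 31 days (35 left).
February has 28 days (7 left).
7 days into March → March 7, 1998.

March 7, 1998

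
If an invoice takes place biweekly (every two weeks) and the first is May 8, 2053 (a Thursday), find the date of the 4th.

Jun 19, 2053

The 4th occurrence is 3 intervals after the first: 3 × 14 = 42 days after May 8, 2053.
May has 31 days — 23 days to the end of May leaves 19.
19 days into Jun → Jun 19, 2053.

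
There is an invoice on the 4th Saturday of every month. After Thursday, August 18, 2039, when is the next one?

August 27, 2039

August 2039 starts on a Monday; its first Saturday is the 6th, so the 4th Saturday is the 27th — August 27, 2039.
August 27, 2039 is after August 18, 2039, so that is the next one.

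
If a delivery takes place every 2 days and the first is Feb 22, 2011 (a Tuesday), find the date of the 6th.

Mar 4, 2011

The 6th occurrence is 5 intervals after the first: 5 × 2 = 10 days after Feb 22, 2011.
Feb has 28 days — 6 days to the end of Feb leaves 4.
4 days into Mar → Mar 4, 2011.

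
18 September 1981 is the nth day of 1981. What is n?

Days in months before September: 31 + 28 + 31 + 30 + 31 + 30 + 31 + 31 = 243.
Plus 18 days into September → day 261.

261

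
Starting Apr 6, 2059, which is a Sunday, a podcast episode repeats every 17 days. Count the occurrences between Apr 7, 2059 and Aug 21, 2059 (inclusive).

8

Occurrences land 17·i days after Apr 6, 2059 for i = 0, 1, 2, …
Apr 7, 2059 is 1 day after the start; 1 ÷ 17 = 0 remainder 1; since the remainder is 1, round up to i = 1. First occurrence in the window: #2 on Apr 23, 2059 (1×17 = 17 days in).
Aug 21, 2059 is 137 days after the start; 137 ÷ 17 = 8 remainder 1. Last occurrence in the window: #9 on Aug 20, 2059.
Occurrences #2 through #9: 8 in total.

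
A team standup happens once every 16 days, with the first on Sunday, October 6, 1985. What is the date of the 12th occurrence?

The 12th occurrence is 11 intervals after the first: 11 × 16 = 176 days after October 6, 1985.
October has 31 days — 25 days to the end of October leaves 151.
November has 30 days (121 left).
December has 31 days (90 left).
January has 31 days (59 left).
February has 28 days (31 left).
31 days into March → March 31, 1986.

March 31, 1986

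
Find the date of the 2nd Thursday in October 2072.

2072-10-13

The first Thursday of October 2072 is October 6.
The 2nd Thursday is 1 weeks later: 6 + 7 = 13.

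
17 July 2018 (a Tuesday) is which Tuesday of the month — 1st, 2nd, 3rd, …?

Day 17 falls in week ⌈17/7⌉ of the month.
Days 1–7 hold the 1st Tuesday, 8–14 the 2nd, 15–21 the 3rd, 22–28 the 4th, 29–31 the 5th.
17 is in the range for the 3rd.

3rd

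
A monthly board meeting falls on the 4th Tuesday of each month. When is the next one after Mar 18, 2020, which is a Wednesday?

Mar 2020 starts on a Sunday; its first Tuesday is the 3rd, so the 4th Tuesday is the 24th — Mar 24, 2020.
Mar 24, 2020 is after Mar 18, 2020, so that is the next one.

Mar 24, 2020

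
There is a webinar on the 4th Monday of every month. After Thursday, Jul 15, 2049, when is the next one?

Jul 2049 starts on a Thursday; its first Monday is the 5th, so the 4th Monday is the 26th — Jul 26, 2049.
Jul 26, 2049 is after Jul 15, 2049, so that is the next one.

Jul 26, 2049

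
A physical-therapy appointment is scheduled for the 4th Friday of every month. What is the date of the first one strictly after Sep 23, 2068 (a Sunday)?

Sep 28, 2068

Sep 2068 starts on a Saturday; its first Friday is the 7th, so the 4th Friday is the 28th — Sep 28, 2068.
Sep 28, 2068 is after Sep 23, 2068, so that is the next one.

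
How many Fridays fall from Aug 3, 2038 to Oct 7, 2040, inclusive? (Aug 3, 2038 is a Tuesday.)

114

Aug 3, 2038 is a Tuesday; the first Friday on or after it is Aug 6, 2038 (3 days later).
From Aug 6, 2038 to Oct 7, 2040: 147 + 365 + 281 = 793 days (rest of 2038, 2039, to Oct 7, 2040 in 2040).
793 ÷ 7 = 113 full weeks with remainder 2, so 113 more Fridays after the first → 114.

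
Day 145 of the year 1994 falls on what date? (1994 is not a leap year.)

Jan has 31 days (145 − 31 = 114 remain).
Feb has 28 days (114 − 28 = 86 remain).
Mar has 31 days (86 − 31 = 55 remain).
Apr has 30 days (55 − 30 = 25 remain).
25 into May → May 25.

May 25, 1994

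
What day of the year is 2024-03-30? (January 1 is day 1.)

Days in months before March: 31 + 29 = 60.
Plus 30 days into March → day 90.

90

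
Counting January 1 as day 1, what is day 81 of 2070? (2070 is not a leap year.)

Mar 22, 2070

Jan has 31 days (81 − 31 = 50 remain).
Feb has 28 days (50 − 28 = 22 remain).
22 into Mar → Mar 22.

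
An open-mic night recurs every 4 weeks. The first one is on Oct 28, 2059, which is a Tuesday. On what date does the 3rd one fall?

The 3rd occurrence is 2 intervals after the first: 2 × 28 = 56 days after Oct 28, 2059.
Oct has 31 days — 3 days to the end of Oct leaves 53.
Nov has 30 days (23 left).
23 days into Dec → Dec 23, 2059.

Dec 23, 2059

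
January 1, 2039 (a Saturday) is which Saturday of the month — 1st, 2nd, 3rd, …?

Day 1 falls in week ⌈1/7⌉ of the month.
Days 1–7 hold the 1st Saturday, 8–14 the 2nd, 15–21 the 3rd, 22–28 the 4th, 29–31 the 5th.
1 is in the range for the 1st.

1st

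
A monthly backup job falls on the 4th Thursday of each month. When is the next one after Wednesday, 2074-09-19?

2074-09-27

September 2074 starts on a Saturday; its first Thursday is the 6th, so the 4th Thursday is the 27th — 2074-09-27.
2074-09-27 is after 2074-09-19, so that is the next one.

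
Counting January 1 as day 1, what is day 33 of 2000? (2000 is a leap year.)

Jan has 31 days (33 − 31 = 2 remain).
2 into Feb → Feb 2.

Feb 2, 2000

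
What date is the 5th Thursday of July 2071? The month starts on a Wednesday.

30 July 2071

July 2071 begins on a Wednesday, so the first Thursday is July 2 (1 day later).
The 5th Thursday is 4 weeks later: 2 + 28 = 30.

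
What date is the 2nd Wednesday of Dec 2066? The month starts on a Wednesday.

Dec 8, 2066

Dec 2066 begins on a Wednesday, so the first Wednesday is Dec 1.
The 2nd Wednesday is 1 weeks later: 1 + 7 = 8.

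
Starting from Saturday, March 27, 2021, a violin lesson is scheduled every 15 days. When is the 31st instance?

June 20, 2022

The 31st occurrence is 30 intervals after the first: 30 × 15 = 450 days after March 27, 2021.
March has 31 days — 4 days to the end of March leaves 446.
From end of March to end of 2021 is 275 days (171 left).
January has 31 days (140 left).
February has 28 days (112 left).
March has 31 days (81 left).
April has 30 days (51 left).
May has 31 days (20 left).
20 days into June → June 20, 2022.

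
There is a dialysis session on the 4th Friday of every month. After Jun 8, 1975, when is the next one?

Jun 27, 1975

Jun 1975 starts on a Sunday; its first Friday is the 6th, so the 4th Friday is the 27th — Jun 27, 1975.
Jun 27, 1975 is after Jun 8, 1975, so that is the next one.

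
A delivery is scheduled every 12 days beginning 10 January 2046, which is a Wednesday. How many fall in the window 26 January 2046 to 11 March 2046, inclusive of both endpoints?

Occurrences land 12·i days after 10 January 2046 for i = 0, 1, 2, …
26 January 2046 is 16 days after the start; 16 ÷ 12 = 1 remainder 4; since the remainder is 4, round up to i = 2. First occurrence in the window: #3 on 3 February 2046 (2×12 = 24 days in).
11 March 2046 is 60 days after the start; 60 ÷ 12 = 5 remainder 0. Last occurrence in the window: #6 on 11 March 2046.
Occurrences #3 through #6: 4 in total.

4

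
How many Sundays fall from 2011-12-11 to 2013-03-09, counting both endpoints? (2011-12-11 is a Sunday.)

2011-12-11 is a Sunday; the first Sunday on or after it is 2011-12-11.
From 2011-12-11 to 2013-03-09: 20 + 366 + 68 = 454 days (rest of 2011, 2012, to 2013-03-09 in 2013).
454 ÷ 7 = 64 full weeks with remainder 6, so 64 more Sundays after the first → 65.

65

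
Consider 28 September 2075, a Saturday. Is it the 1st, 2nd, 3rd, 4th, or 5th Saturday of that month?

4th

Day 28 falls in week ⌈28/7⌉ of the month.
Days 1–7 hold the 1st Saturday, 8–14 the 2nd, 15–21 the 3rd, 22–28 the 4th, 29–31 the 5th.
28 is in the range for the 4th.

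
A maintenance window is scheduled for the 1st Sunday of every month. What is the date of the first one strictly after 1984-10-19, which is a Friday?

1984-11-04

October 1984 starts on a Monday, so its 1st Sunday is 1984-10-07 (6 days in).
That is not after 1984-10-19, so look at November 1984.
November 1984 starts on a Thursday, so its 1st Sunday is 1984-11-04 (3 days in).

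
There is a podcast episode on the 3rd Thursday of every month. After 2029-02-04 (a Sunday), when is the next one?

2029-02-15

February 2029 starts on a Thursday; its first Thursday is the 1st, so the 3rd Thursday is the 15th — 2029-02-15.
2029-02-15 is after 2029-02-04, so that is the next one.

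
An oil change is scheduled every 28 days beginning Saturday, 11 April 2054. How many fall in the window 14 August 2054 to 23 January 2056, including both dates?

Occurrences land 28·i days after 11 April 2054 for i = 0, 1, 2, …
14 August 2054 is 125 days after the start; 125 ÷ 28 = 4 remainder 13; since the remainder is 13, round up to i = 5. First occurrence in the window: #6 on 29 August 2054 (5×28 = 140 days in).
23 January 2056 is 652 days after the start; 652 ÷ 28 = 23 remainder 8. Last occurrence in the window: #24 on 15 January 2056.
Occurrences #6 through #24: 19 in total.

19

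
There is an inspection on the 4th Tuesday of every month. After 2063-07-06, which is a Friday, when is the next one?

July 2063 starts on a Sunday; its first Tuesday is the 3rd, so the 4th Tuesday is the 24th — 2063-07-24.
2063-07-24 is after 2063-07-06, so that is the next one.

2063-07-24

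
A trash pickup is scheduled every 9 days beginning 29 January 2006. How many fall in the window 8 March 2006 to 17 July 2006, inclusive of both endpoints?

14

Occurrences land 9·i days after 29 January 2006 for i = 0, 1, 2, …
8 March 2006 is 38 days after the start; 38 ÷ 9 = 4 remainder 2; since the remainder is 2, round up to i = 5. First occurrence in the window: #6 on 15 March 2006 (5×9 = 45 days in).
17 July 2006 is 169 days after the start; 169 ÷ 9 = 18 remainder 7. Last occurrence in the window: #19 on 10 July 2006.
Occurrences #6 through #19: 14 in total.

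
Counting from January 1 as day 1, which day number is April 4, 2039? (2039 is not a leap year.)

94

Days in months before April: 31 + 28 + 31 = 90.
Plus 4 days into April → day 94.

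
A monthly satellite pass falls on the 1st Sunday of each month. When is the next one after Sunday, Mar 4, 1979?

Mar 1979 starts on a Thursday, so its 1st Sunday is Mar 4, 1979 (3 days in).
That is not after Mar 4, 1979, so look at Apr 1979.
Apr 1979 starts on a Sunday, so its 1st Sunday is Apr 1, 1979.

Apr 1, 1979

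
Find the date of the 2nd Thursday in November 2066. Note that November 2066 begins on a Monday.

November 2066 begins on a Monday, so the first Thursday is November 4 (3 days later).
The 2nd Thursday is 1 weeks later: 4 + 7 = 11.

2066-11-11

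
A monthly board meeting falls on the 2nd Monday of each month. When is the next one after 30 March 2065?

March 2065 starts on a Sunday; its first Monday is the 2nd, so the 2nd Monday is the 9th — 9 March 2065.
That is not after 30 March 2065, so look at April 2065.
April 2065 starts on a Wednesday; its first Monday is the 6th, so the 2nd Monday is the 13th — 13 April 2065.

13 April 2065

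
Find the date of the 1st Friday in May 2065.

1 May 2065

The first Friday of May 2065 is May 1.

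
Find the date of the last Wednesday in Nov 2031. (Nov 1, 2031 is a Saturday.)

Nov 26, 2031

Nov 2031 begins on a Saturday, so the first Wednesday is Nov 5 (4 days later).
Nov 2031 has 30 days. Adding weeks: 5, 12, 19, 26 — the last one ≤ 30 is the 26th.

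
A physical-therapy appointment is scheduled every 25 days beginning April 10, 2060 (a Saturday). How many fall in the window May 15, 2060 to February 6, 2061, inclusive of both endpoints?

Occurrences land 25·i days after April 10, 2060 for i = 0, 1, 2, …
May 15, 2060 is 35 days after the start; 35 ÷ 25 = 1 remainder 10; since the remainder is 10, round up to i = 2. First occurrence in the window: #3 on May 30, 2060 (2×25 = 50 days in).
February 6, 2061 is 302 days after the start; 302 ÷ 25 = 12 remainder 2. Last occurrence in the window: #13 on February 4, 2061.
Occurrences #3 through #13: 11 in total.

11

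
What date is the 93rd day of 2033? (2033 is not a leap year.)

3 April 2033

January has 31 days (93 − 31 = 62 remain).
February has 28 days (62 − 28 = 34 remain).
March has 31 days (34 − 31 = 3 remain).
3 into April → April 3.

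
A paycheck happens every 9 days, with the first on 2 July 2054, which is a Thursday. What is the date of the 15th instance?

The 15th occurrence is 14 intervals after the first: 14 × 9 = 126 days after 2 July 2054.
July has 31 days — 29 days to the end of July leaves 97.
August has 31 days (66 left).
September has 30 days (36 left).
October has 31 days (5 left).
5 days into November → 5 November 2054.

5 November 2054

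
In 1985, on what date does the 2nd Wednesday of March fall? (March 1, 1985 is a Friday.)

13 March 1985

March 1985 begins on a Friday, so the first Wednesday is March 6 (5 days later).
The 2nd Wednesday is 1 weeks later: 6 + 7 = 13.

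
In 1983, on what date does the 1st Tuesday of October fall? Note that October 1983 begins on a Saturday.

October 1983 begins on a Saturday, so the first Tuesday is October 4 (3 days later).

October 4, 1983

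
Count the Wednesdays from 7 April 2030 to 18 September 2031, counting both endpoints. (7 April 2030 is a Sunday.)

7 April 2030 is a Sunday; the first Wednesday on or after it is 10 April 2030 (3 days later).
From 10 April 2030 to 18 September 2031: 265 + 261 = 526 days (rest of 2030, to 18 September 2031 in 2031).
526 ÷ 7 = 75 full weeks with remainder 1, so 75 more Wednesdays after the first → 76.

76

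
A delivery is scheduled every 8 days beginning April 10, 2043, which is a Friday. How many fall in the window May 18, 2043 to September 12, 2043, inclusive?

Occurrences land 8·i days after April 10, 2043 for i = 0, 1, 2, …
May 18, 2043 is 38 days after the start; 38 ÷ 8 = 4 remainder 6; since the remainder is 6, round up to i = 5. First occurrence in the window: #6 on May 20, 2043 (5×8 = 40 days in).
September 12, 2043 is 155 days after the start; 155 ÷ 8 = 19 remainder 3. Last occurrence in the window: #20 on September 9, 2043.
Occurrences #6 through #20: 15 in total.

15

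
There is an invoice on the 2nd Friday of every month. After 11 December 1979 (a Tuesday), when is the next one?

14 December 1979

December 1979 starts on a Saturday; its first Friday is the 7th, so the 2nd Friday is the 14th — 14 December 1979.
14 December 1979 is after 11 December 1979, so that is the next one.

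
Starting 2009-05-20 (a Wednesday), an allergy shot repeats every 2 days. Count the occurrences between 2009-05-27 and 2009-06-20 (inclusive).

Occurrences land 2·i days after 2009-05-20 for i = 0, 1, 2, …
2009-05-27 is 7 days after the start; 7 ÷ 2 = 3 remainder 1; since the remainder is 1, round up to i = 4. First occurrence in the window: #5 on 2009-05-28 (4×2 = 8 days in).
2009-06-20 is 31 days after the start; 31 ÷ 2 = 15 remainder 1. Last occurrence in the window: #16 on 2009-06-19.
Occurrences #5 through #16: 12 in total.

12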